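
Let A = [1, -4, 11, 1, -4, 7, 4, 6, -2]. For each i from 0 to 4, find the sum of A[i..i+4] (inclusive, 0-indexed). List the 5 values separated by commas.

5, 11, 19, 14, 11

(1, -4, 11, 1, -4) → sum 5
(-4, 11, 1, -4, 7) → sum 11
(11, 1, -4, 7, 4) → sum 19
(1, -4, 7, 4, 6) → sum 14
(-4, 7, 4, 6, -2) → sum 11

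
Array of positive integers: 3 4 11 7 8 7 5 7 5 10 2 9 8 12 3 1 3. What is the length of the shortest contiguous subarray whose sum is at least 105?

Extend right; whenever the sum reaches 105, record the length and shrink from the left:
add 3: running sum 3 < 105
add 4: running sum 7 < 105
add 11: running sum 18 < 105
add 7: running sum 25 < 105
add 8: running sum 33 < 105
add 7: running sum 40 < 105
add 5: running sum 45 < 105
add 7: running sum 52 < 105
add 5: running sum 57 < 105
add 10: running sum 67 < 105
add 2: running sum 69 < 105
add 9: running sum 78 < 105
add 8: running sum 86 < 105
add 12: running sum 98 < 105
add 3: running sum 101 < 105
add 1: running sum 102 < 105
end 16: [3, 4, 11, 7, 8, 7, 5, 7, 5, 10, 2, 9, 8, 12, 3, 1, 3] sum 105, len 17
Shortest qualifying length: 17.

17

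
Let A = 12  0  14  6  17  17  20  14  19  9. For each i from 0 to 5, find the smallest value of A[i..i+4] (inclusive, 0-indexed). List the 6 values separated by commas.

(12, 0, 14, 6, 17) → min 0
(0, 14, 6, 17, 17) → min 0
(14, 6, 17, 17, 20) → min 6
(6, 17, 17, 20, 14) → min 6
(17, 17, 20, 14, 19) → min 14
(17, 20, 14, 19, 9) → min 9

0, 0, 6, 6, 14, 9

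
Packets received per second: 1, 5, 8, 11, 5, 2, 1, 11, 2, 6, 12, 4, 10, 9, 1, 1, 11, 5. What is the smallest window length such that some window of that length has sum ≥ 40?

Extend right; whenever the sum reaches 40, record the length and shrink from the left:
add 1: running sum 1 < 40
add 5: running sum 6 < 40
add 8: running sum 14 < 40
add 11: running sum 25 < 40
add 5: running sum 30 < 40
add 2: running sum 32 < 40
add 1: running sum 33 < 40
add 11: shortest ending here [5, 8, 11, 5, 2, 1, 11] sum 43, len 7
add 2: shortest ending here [8, 11, 5, 2, 1, 11, 2] sum 40, len 7
add 6: shortest ending here [8, 11, 5, 2, 1, 11, 2, 6] sum 46, len 8
add 12: shortest ending here [11, 5, 2, 1, 11, 2, 6, 12] sum 50, len 8
add 4: shortest ending here [5, 2, 1, 11, 2, 6, 12, 4] sum 43, len 8
add 10: shortest ending here [11, 2, 6, 12, 4, 10] sum 45, len 6
add 9: shortest ending here [6, 12, 4, 10, 9] sum 41, len 5
add 1: shortest ending here [6, 12, 4, 10, 9, 1] sum 42, len 6
add 1: shortest ending here [6, 12, 4, 10, 9, 1, 1] sum 43, len 7
add 11: shortest ending here [12, 4, 10, 9, 1, 1, 11] sum 48, len 7
add 5: shortest ending here [4, 10, 9, 1, 1, 11, 5] sum 41, len 7
Shortest qualifying length: 5.

5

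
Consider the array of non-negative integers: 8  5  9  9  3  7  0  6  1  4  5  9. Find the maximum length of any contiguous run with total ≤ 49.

10

Extend to the right; shrink from the left whenever the sum exceeds 49:
→ 8: sum 8, len 1
→ 5: sum 13, len 2
→ 9: sum 22, len 3
→ 9: sum 31, len 4
→ 3: sum 34, len 5
→ 7: sum 41, len 6
→ 0: sum 41, len 7
→ 6: sum 47, len 8
→ 1: sum 48, len 9
→ 4 (dropped 8): sum 44, len 9
→ 5: sum 49, len 10
→ 9 (dropped 5, 9): sum 44, len 9
Longest length seen: 10.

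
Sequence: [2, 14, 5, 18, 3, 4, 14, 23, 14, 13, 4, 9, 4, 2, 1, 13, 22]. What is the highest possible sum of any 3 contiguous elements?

[2, 14, 5] → sum 21
[14, 5, 18] → sum 37
[5, 18, 3] → sum 26
[18, 3, 4] → sum 25
[3, 4, 14] → sum 21
[4, 14, 23] → sum 41
[14, 23, 14] → sum 51
[23, 14, 13] → sum 50
[14, 13, 4] → sum 31
[13, 4, 9] → sum 26
[4, 9, 4] → sum 17
[9, 4, 2] → sum 15
[4, 2, 1] → sum 7
[2, 1, 13] → sum 16
[1, 13, 22] → sum 36
Highest of these is 51.

51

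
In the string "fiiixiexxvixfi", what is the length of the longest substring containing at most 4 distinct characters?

11

[f] 1 distinct, len 1
[f, i] 2 distinct, len 2
[f, i, i] 2 distinct, len 3
[f, i, i, i] 2 distinct, len 4
[f, i, i, i, x] 3 distinct, len 5
[f, i, i, i, x, i] 3 distinct, len 6
[f, i, i, i, x, i, e] 4 distinct, len 7
[f, i, i, i, x, i, e, x] 4 distinct, len 8
[f, i, i, i, x, i, e, x, x] 4 distinct, len 9
[i, i, i, x, i, e, x, x, v] 4 distinct, len 9
[i, i, i, x, i, e, x, x, v, i] 4 distinct, len 10
[i, i, i, x, i, e, x, x, v, i, x] 4 distinct, len 11
[x, x, v, i, x, f] 4 distinct, len 6
[x, x, v, i, x, f, i] 4 distinct, len 7
Longest length with ≤4 distinct: 11.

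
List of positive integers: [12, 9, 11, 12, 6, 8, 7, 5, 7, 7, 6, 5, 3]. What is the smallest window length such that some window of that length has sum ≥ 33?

add 12: running sum 12 < 33
add 9: running sum 21 < 33
add 11: running sum 32 < 33
end 3: [12, 9, 11, 12] sum 44, len 4
end 4: [9, 11, 12, 6] sum 38, len 4
end 5: [11, 12, 6, 8] sum 37, len 4
end 6: [12, 6, 8, 7] sum 33, len 4
end 7: [12, 6, 8, 7, 5] sum 38, len 5
end 8: [6, 8, 7, 5, 7] sum 33, len 5
end 9: [8, 7, 5, 7, 7] sum 34, len 5
end 10: [8, 7, 5, 7, 7, 6] sum 40, len 6
end 11: [7, 5, 7, 7, 6, 5] sum 37, len 6
end 12: [5, 7, 7, 6, 5, 3] sum 33, len 6
Shortest qualifying length: 4.

4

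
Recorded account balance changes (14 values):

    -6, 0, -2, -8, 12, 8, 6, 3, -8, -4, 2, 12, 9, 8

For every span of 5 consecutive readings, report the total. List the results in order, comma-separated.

[-6, 0, -2, -8, 12] → sum -4
[0, -2, -8, 12, 8] → sum 10
[-2, -8, 12, 8, 6] → sum 16
[-8, 12, 8, 6, 3] → sum 21
[12, 8, 6, 3, -8] → sum 21
[8, 6, 3, -8, -4] → sum 5
[6, 3, -8, -4, 2] → sum -1
[3, -8, -4, 2, 12] → sum 5
[-8, -4, 2, 12, 9] → sum 11
[-4, 2, 12, 9, 8] → sum 27

-4, 10, 16, 21, 21, 5, -1, 5, 11, 27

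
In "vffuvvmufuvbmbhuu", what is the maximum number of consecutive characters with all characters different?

add v: [v] len 1
add f: [v, f] len 2
add f (repeat f, move left end past it): [f] len 1
add u: [f, u] len 2
add v: [f, u, v] len 3
add v (repeat v, move left end past it): [v] len 1
add m: [v, m] len 2
add u: [v, m, u] len 3
add f: [v, m, u, f] len 4
add u (repeat u, move left end past it): [f, u] len 2
add v: [f, u, v] len 3
add b: [f, u, v, b] len 4
add m: [f, u, v, b, m] len 5
add b (repeat b, move left end past it): [m, b] len 2
add h: [m, b, h] len 3
add u: [m, b, h, u] len 4
add u (repeat u, move left end past it): [u] len 1
Longest all-distinct length: 5.

5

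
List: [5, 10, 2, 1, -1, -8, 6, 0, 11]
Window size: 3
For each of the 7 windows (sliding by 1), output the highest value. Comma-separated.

Sliding a size-3 window across the 9 values:
(5, 10, 2) → max 10
(10, 2, 1) → max 10
(2, 1, -1) → max 2
(1, -1, -8) → max 1
(-1, -8, 6) → max 6
(-8, 6, 0) → max 6
(6, 0, 11) → max 11

10, 10, 2, 1, 6, 6, 11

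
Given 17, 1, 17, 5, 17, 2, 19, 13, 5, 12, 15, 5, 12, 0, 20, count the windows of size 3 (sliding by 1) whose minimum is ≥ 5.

(17, 1, 17) → min 1
(1, 17, 5) → min 1
(17, 5, 17) → min 5  ≥ 5 ✓
(5, 17, 2) → min 2
(17, 2, 19) → min 2
(2, 19, 13) → min 2
(19, 13, 5) → min 5  ≥ 5 ✓
(13, 5, 12) → min 5  ≥ 5 ✓
(5, 12, 15) → min 5  ≥ 5 ✓
(12, 15, 5) → min 5  ≥ 5 ✓
(15, 5, 12) → min 5  ≥ 5 ✓
(5, 12, 0) → min 0
(12, 0, 20) → min 0
6 windows satisfy the condition.

6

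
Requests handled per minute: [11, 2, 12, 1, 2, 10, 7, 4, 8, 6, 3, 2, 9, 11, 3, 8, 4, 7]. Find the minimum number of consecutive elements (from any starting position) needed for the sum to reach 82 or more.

add 11: running sum 11 < 82
add 2: running sum 13 < 82
add 12: running sum 25 < 82
add 1: running sum 26 < 82
add 2: running sum 28 < 82
add 10: running sum 38 < 82
add 7: running sum 45 < 82
add 4: running sum 49 < 82
add 8: running sum 57 < 82
add 6: running sum 63 < 82
add 3: running sum 66 < 82
add 2: running sum 68 < 82
add 9: running sum 77 < 82
add 11: shortest ending here [11, 2, 12, 1, 2, 10, 7, 4, 8, 6, 3, 2, 9, 11] sum 88, len 14
add 3: shortest ending here [11, 2, 12, 1, 2, 10, 7, 4, 8, 6, 3, 2, 9, 11, 3] sum 91, len 15
add 8: shortest ending here [12, 1, 2, 10, 7, 4, 8, 6, 3, 2, 9, 11, 3, 8] sum 86, len 14
add 4: shortest ending here [12, 1, 2, 10, 7, 4, 8, 6, 3, 2, 9, 11, 3, 8, 4] sum 90, len 15
add 7: shortest ending here [10, 7, 4, 8, 6, 3, 2, 9, 11, 3, 8, 4, 7] sum 82, len 13
Shortest qualifying length: 13.

13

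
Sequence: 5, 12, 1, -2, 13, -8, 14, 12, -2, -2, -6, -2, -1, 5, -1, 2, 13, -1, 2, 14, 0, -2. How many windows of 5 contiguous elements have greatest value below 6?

5 12 1 -2 13 → max 13
12 1 -2 13 -8 → max 13
1 -2 13 -8 14 → max 14
-2 13 -8 14 12 → max 14
13 -8 14 12 -2 → max 14
-8 14 12 -2 -2 → max 14
14 12 -2 -2 -6 → max 14
12 -2 -2 -6 -2 → max 12
-2 -2 -6 -2 -1 → max -1  < 6 ✓
-2 -6 -2 -1 5 → max 5  < 6 ✓
-6 -2 -1 5 -1 → max 5  < 6 ✓
-2 -1 5 -1 2 → max 5  < 6 ✓
-1 5 -1 2 13 → max 13
5 -1 2 13 -1 → max 13
-1 2 13 -1 2 → max 13
2 13 -1 2 14 → max 14
13 -1 2 14 0 → max 14
-1 2 14 0 -2 → max 14
4 windows satisfy the condition.

4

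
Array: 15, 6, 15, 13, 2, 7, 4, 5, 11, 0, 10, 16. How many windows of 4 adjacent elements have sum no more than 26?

[15, 6, 15, 13] → sum 49
[6, 15, 13, 2] → sum 36
[15, 13, 2, 7] → sum 37
[13, 2, 7, 4] → sum 26  ≤ 26 ✓
[2, 7, 4, 5] → sum 18  ≤ 26 ✓
[7, 4, 5, 11] → sum 27
[4, 5, 11, 0] → sum 20  ≤ 26 ✓
[5, 11, 0, 10] → sum 26  ≤ 26 ✓
[11, 0, 10, 16] → sum 37
4 windows satisfy the condition.

4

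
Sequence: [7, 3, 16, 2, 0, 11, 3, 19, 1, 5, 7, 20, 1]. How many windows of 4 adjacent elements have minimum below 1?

[7, 3, 16, 2] → min 2
[3, 16, 2, 0] → min 0  < 1 ✓
[16, 2, 0, 11] → min 0  < 1 ✓
[2, 0, 11, 3] → min 0  < 1 ✓
[0, 11, 3, 19] → min 0  < 1 ✓
[11, 3, 19, 1] → min 1
[3, 19, 1, 5] → min 1
[19, 1, 5, 7] → min 1
[1, 5, 7, 20] → min 1
[5, 7, 20, 1] → min 1
4 windows satisfy the condition.

4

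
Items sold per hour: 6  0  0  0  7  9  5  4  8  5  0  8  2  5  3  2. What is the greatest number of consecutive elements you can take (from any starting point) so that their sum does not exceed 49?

add 6: [6] sum 6, len 1
add 0: [6, 0] sum 6, len 2
add 0: [6, 0, 0] sum 6, len 3
add 0: [6, 0, 0, 0] sum 6, len 4
add 7: [6, 0, 0, 0, 7] sum 13, len 5
add 9: [6, 0, 0, 0, 7, 9] sum 22, len 6
add 5: [6, 0, 0, 0, 7, 9, 5] sum 27, len 7
add 4: [6, 0, 0, 0, 7, 9, 5, 4] sum 31, len 8
add 8: [6, 0, 0, 0, 7, 9, 5, 4, 8] sum 39, len 9
add 5: [6, 0, 0, 0, 7, 9, 5, 4, 8, 5] sum 44, len 10
add 0: [6, 0, 0, 0, 7, 9, 5, 4, 8, 5, 0] sum 44, len 11
add 8: [0, 0, 0, 7, 9, 5, 4, 8, 5, 0, 8] sum 46, len 11
add 2: [0, 0, 0, 7, 9, 5, 4, 8, 5, 0, 8, 2] sum 48, len 12
add 5: [9, 5, 4, 8, 5, 0, 8, 2, 5] sum 46, len 9
add 3: [9, 5, 4, 8, 5, 0, 8, 2, 5, 3] sum 49, len 10
add 2: [5, 4, 8, 5, 0, 8, 2, 5, 3, 2] sum 42, len 10
Longest length seen: 12.

12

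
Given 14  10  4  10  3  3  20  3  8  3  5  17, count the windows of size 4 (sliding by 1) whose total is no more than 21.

[14, 10, 4, 10] → sum 38
[10, 4, 10, 3] → sum 27
[4, 10, 3, 3] → sum 20  ≤ 21 ✓
[10, 3, 3, 20] → sum 36
[3, 3, 20, 3] → sum 29
[3, 20, 3, 8] → sum 34
[20, 3, 8, 3] → sum 34
[3, 8, 3, 5] → sum 19  ≤ 21 ✓
[8, 3, 5, 17] → sum 33
2 windows satisfy the condition.

2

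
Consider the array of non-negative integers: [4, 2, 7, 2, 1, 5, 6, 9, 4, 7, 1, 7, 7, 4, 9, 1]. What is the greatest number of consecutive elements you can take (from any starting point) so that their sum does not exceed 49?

11

Extend to the right; shrink from the left whenever the sum exceeds 49:
→ 4: sum 4, len 1
→ 2: sum 6, len 2
→ 7: sum 13, len 3
→ 2: sum 15, len 4
→ 1: sum 16, len 5
→ 5: sum 21, len 6
→ 6: sum 27, len 7
→ 9: sum 36, len 8
→ 4: sum 40, len 9
→ 7: sum 47, len 10
→ 1: sum 48, len 11
→ 7 (dropped 4, 2): sum 49, len 10
→ 7 (dropped 7): sum 49, len 10
→ 4 (dropped 2, 1, 5): sum 45, len 8
→ 9 (dropped 6): sum 48, len 8
→ 1: sum 49, len 9
Longest length seen: 11.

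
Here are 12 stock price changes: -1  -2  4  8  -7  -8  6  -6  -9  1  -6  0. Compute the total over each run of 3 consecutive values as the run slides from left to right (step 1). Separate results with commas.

1, 10, 5, -7, -9, -8, -9, -14, -14, -5

-1 -2 4 → sum 1
-2 4 8 → sum 10
4 8 -7 → sum 5
8 -7 -8 → sum -7
-7 -8 6 → sum -9
-8 6 -6 → sum -8
6 -6 -9 → sum -9
-6 -9 1 → sum -14
-9 1 -6 → sum -14
1 -6 0 → sum -5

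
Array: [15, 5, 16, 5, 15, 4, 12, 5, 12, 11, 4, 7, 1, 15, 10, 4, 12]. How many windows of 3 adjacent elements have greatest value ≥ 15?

(15, 5, 16) → max 16  ≥ 15 ✓
(5, 16, 5) → max 16  ≥ 15 ✓
(16, 5, 15) → max 16  ≥ 15 ✓
(5, 15, 4) → max 15  ≥ 15 ✓
(15, 4, 12) → max 15  ≥ 15 ✓
(4, 12, 5) → max 12
(12, 5, 12) → max 12
(5, 12, 11) → max 12
(12, 11, 4) → max 12
(11, 4, 7) → max 11
(4, 7, 1) → max 7
(7, 1, 15) → max 15  ≥ 15 ✓
(1, 15, 10) → max 15  ≥ 15 ✓
(15, 10, 4) → max 15  ≥ 15 ✓
(10, 4, 12) → max 12
8 windows satisfy the condition.

8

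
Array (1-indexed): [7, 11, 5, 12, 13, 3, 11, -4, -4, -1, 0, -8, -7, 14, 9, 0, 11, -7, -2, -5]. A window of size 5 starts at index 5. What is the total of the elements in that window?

Elements at indices 5..9: 13, 3, 11, -4, -4
sum(13, 3, 11, -4, -4) = 19

19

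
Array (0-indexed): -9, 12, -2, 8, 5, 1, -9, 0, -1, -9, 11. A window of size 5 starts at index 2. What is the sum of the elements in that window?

Elements at indices 2..6: -2, 8, 5, 1, -9
sum(-2, 8, 5, 1, -9) = 3

3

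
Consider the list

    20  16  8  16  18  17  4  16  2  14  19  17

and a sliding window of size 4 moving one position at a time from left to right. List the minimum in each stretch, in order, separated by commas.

8, 8, 8, 4, 4, 2, 2, 2, 2

Sliding a size-4 window across the 12 values:
20 16 8 16 → min 8
16 8 16 18 → min 8
8 16 18 17 → min 8
16 18 17 4 → min 4
18 17 4 16 → min 4
17 4 16 2 → min 2
4 16 2 14 → min 2
16 2 14 19 → min 2
2 14 19 17 → min 2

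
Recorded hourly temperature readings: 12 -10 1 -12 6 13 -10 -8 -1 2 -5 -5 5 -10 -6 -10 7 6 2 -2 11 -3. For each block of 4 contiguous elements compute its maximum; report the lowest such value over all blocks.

2

Each size-4 window and its max:
[12, -10, 1, -12] → max 12
[-10, 1, -12, 6] → max 6
[1, -12, 6, 13] → max 13
[-12, 6, 13, -10] → max 13
[6, 13, -10, -8] → max 13
[13, -10, -8, -1] → max 13
[-10, -8, -1, 2] → max 2
[-8, -1, 2, -5] → max 2
[-1, 2, -5, -5] → max 2
[2, -5, -5, 5] → max 5
[-5, -5, 5, -10] → max 5
[-5, 5, -10, -6] → max 5
[5, -10, -6, -10] → max 5
[-10, -6, -10, 7] → max 7
[-6, -10, 7, 6] → max 7
[-10, 7, 6, 2] → max 7
[7, 6, 2, -2] → max 7
[6, 2, -2, 11] → max 11
[2, -2, 11, -3] → max 11
Lowest of these is 2.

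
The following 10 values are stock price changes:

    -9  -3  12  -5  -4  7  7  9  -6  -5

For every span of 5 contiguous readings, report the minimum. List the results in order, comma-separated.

[-9, -3, 12, -5, -4] → min -9
[-3, 12, -5, -4, 7] → min -5
[12, -5, -4, 7, 7] → min -5
[-5, -4, 7, 7, 9] → min -5
[-4, 7, 7, 9, -6] → min -6
[7, 7, 9, -6, -5] → min -6

-9, -5, -5, -5, -6, -6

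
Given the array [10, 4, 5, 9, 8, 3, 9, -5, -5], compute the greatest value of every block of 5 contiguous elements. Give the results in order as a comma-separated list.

10, 9, 9, 9, 9

[10, 4, 5, 9, 8] → max 10
[4, 5, 9, 8, 3] → max 9
[5, 9, 8, 3, 9] → max 9
[9, 8, 3, 9, -5] → max 9
[8, 3, 9, -5, -5] → max 9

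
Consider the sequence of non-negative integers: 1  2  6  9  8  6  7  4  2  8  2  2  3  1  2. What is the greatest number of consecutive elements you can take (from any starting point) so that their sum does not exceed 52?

11

→ 1: sum 1, len 1
→ 2: sum 3, len 2
→ 6: sum 9, len 3
→ 9: sum 18, len 4
→ 8: sum 26, len 5
→ 6: sum 32, len 6
→ 7: sum 39, len 7
→ 4: sum 43, len 8
→ 2: sum 45, len 9
→ 8 (dropped 1): sum 52, len 9
→ 2 (dropped 2): sum 52, len 9
→ 2 (dropped 6): sum 48, len 9
→ 3: sum 51, len 10
→ 1: sum 52, len 11
→ 2 (dropped 9): sum 45, len 11
Longest length seen: 11.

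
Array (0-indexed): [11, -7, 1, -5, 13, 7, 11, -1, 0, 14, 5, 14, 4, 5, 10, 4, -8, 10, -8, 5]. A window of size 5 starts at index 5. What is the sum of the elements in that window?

Elements at indices 5..9: 7, 11, -1, 0, 14
sum(7, 11, -1, 0, 14) = 31

31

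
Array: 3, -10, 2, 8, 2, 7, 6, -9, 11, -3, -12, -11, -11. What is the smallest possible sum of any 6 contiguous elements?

-35

Each size-6 window and its sum:
[3, -10, 2, 8, 2, 7] → sum 12
[-10, 2, 8, 2, 7, 6] → sum 15
[2, 8, 2, 7, 6, -9] → sum 16
[8, 2, 7, 6, -9, 11] → sum 25
[2, 7, 6, -9, 11, -3] → sum 14
[7, 6, -9, 11, -3, -12] → sum 0
[6, -9, 11, -3, -12, -11] → sum -18
[-9, 11, -3, -12, -11, -11] → sum -35
Smallest of these is -35.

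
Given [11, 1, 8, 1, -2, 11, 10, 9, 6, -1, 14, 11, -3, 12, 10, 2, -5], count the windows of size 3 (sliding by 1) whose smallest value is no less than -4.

14

11 1 8 → min 1  ≥ -4 ✓
1 8 1 → min 1  ≥ -4 ✓
8 1 -2 → min -2  ≥ -4 ✓
1 -2 11 → min -2  ≥ -4 ✓
-2 11 10 → min -2  ≥ -4 ✓
11 10 9 → min 9  ≥ -4 ✓
10 9 6 → min 6  ≥ -4 ✓
9 6 -1 → min -1  ≥ -4 ✓
6 -1 14 → min -1  ≥ -4 ✓
-1 14 11 → min -1  ≥ -4 ✓
14 11 -3 → min -3  ≥ -4 ✓
11 -3 12 → min -3  ≥ -4 ✓
-3 12 10 → min -3  ≥ -4 ✓
12 10 2 → min 2  ≥ -4 ✓
10 2 -5 → min -5
14 windows satisfy the condition.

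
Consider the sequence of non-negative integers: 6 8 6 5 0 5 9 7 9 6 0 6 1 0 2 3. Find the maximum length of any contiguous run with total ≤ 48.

12

→ 6: sum 6, len 1
→ 8: sum 14, len 2
→ 6: sum 20, len 3
→ 5: sum 25, len 4
→ 0: sum 25, len 5
→ 5: sum 30, len 6
→ 9: sum 39, len 7
→ 7: sum 46, len 8
→ 9 (dropped 6, 8): sum 41, len 7
→ 6: sum 47, len 8
→ 0: sum 47, len 9
→ 6 (dropped 6): sum 47, len 9
→ 1: sum 48, len 10
→ 0: sum 48, len 11
→ 2 (dropped 5): sum 45, len 11
→ 3: sum 48, len 12
Longest length seen: 12.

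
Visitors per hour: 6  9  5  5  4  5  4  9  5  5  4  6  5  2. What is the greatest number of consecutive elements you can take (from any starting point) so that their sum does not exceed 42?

8

Extend to the right; shrink from the left whenever the sum exceeds 42:
→ 6: sum 6, len 1
→ 9: sum 15, len 2
→ 5: sum 20, len 3
→ 5: sum 25, len 4
→ 4: sum 29, len 5
→ 5: sum 34, len 6
→ 4: sum 38, len 7
→ 9 (dropped 6): sum 41, len 7
→ 5 (dropped 9): sum 37, len 7
→ 5: sum 42, len 8
→ 4 (dropped 5): sum 41, len 8
→ 6 (dropped 5): sum 42, len 8
→ 5 (dropped 4, 5): sum 38, len 7
→ 2: sum 40, len 8
Longest length seen: 8.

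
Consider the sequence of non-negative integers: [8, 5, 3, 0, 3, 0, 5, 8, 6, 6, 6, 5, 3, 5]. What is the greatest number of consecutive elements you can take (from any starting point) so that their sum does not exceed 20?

[8] sum 8 len 1
[8, 5] sum 13 len 2
[8, 5, 3] sum 16 len 3
[8, 5, 3, 0] sum 16 len 4
[8, 5, 3, 0, 3] sum 19 len 5
[8, 5, 3, 0, 3, 0] sum 19 len 6
[5, 3, 0, 3, 0, 5] sum 16 len 6
[3, 0, 3, 0, 5, 8] sum 19 len 6
[0, 5, 8, 6] sum 19 len 4
[8, 6, 6] sum 20 len 3
[6, 6, 6] sum 18 len 3
[6, 6, 5] sum 17 len 3
[6, 6, 5, 3] sum 20 len 4
[6, 5, 3, 5] sum 19 len 4
Longest length seen: 6.

6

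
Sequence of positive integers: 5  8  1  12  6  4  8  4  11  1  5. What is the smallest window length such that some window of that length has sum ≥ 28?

4

Extend right; whenever the sum reaches 28, record the length and shrink from the left:
add 5: running sum 5 < 28
add 8: running sum 13 < 28
add 1: running sum 14 < 28
add 12: running sum 26 < 28
end 4: [5, 8, 1, 12, 6] sum 32, len 5
end 5: [8, 1, 12, 6, 4] sum 31, len 5
end 6: [12, 6, 4, 8] sum 30, len 4
end 7: [12, 6, 4, 8, 4] sum 34, len 5
end 8: [6, 4, 8, 4, 11] sum 33, len 5
end 9: [4, 8, 4, 11, 1] sum 28, len 5
end 10: [8, 4, 11, 1, 5] sum 29, len 5
Shortest qualifying length: 4.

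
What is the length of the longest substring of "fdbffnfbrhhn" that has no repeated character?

add f: [f] len 1
add d: [f, d] len 2
add b: [f, d, b] len 3
add f (repeat f, move left end past it): [d, b, f] len 3
add f (repeat f, move left end past it): [f] len 1
add n: [f, n] len 2
add f (repeat f, move left end past it): [n, f] len 2
add b: [n, f, b] len 3
add r: [n, f, b, r] len 4
add h: [n, f, b, r, h] len 5
add h (repeat h, move left end past it): [h] len 1
add n: [h, n] len 2
Longest all-distinct length: 5.

5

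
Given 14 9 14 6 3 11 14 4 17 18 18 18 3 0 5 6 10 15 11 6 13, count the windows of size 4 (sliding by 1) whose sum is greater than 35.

11

[14, 9, 14, 6] → sum 43  > 35 ✓
[9, 14, 6, 3] → sum 32
[14, 6, 3, 11] → sum 34
[6, 3, 11, 14] → sum 34
[3, 11, 14, 4] → sum 32
[11, 14, 4, 17] → sum 46  > 35 ✓
[14, 4, 17, 18] → sum 53  > 35 ✓
[4, 17, 18, 18] → sum 57  > 35 ✓
[17, 18, 18, 18] → sum 71  > 35 ✓
[18, 18, 18, 3] → sum 57  > 35 ✓
[18, 18, 3, 0] → sum 39  > 35 ✓
[18, 3, 0, 5] → sum 26
[3, 0, 5, 6] → sum 14
[0, 5, 6, 10] → sum 21
[5, 6, 10, 15] → sum 36  > 35 ✓
[6, 10, 15, 11] → sum 42  > 35 ✓
[10, 15, 11, 6] → sum 42  > 35 ✓
[15, 11, 6, 13] → sum 45  > 35 ✓
11 windows satisfy the condition.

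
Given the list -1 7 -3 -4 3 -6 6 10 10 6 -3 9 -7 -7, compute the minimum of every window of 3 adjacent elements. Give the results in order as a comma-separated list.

Sliding a size-3 window across the 14 values:
[-1, 7, -3] → min -3
[7, -3, -4] → min -4
[-3, -4, 3] → min -4
[-4, 3, -6] → min -6
[3, -6, 6] → min -6
[-6, 6, 10] → min -6
[6, 10, 10] → min 6
[10, 10, 6] → min 6
[10, 6, -3] → min -3
[6, -3, 9] → min -3
[-3, 9, -7] → min -7
[9, -7, -7] → min -7

-3, -4, -4, -6, -6, -6, 6, 6, -3, -3, -7, -7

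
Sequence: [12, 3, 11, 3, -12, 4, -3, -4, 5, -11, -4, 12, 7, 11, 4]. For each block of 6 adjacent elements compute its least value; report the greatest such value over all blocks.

-11

Window mins for each of the 10 positions:
12 3 11 3 -12 4 → min -12
3 11 3 -12 4 -3 → min -12
11 3 -12 4 -3 -4 → min -12
3 -12 4 -3 -4 5 → min -12
-12 4 -3 -4 5 -11 → min -12
4 -3 -4 5 -11 -4 → min -11
-3 -4 5 -11 -4 12 → min -11
-4 5 -11 -4 12 7 → min -11
5 -11 -4 12 7 11 → min -11
-11 -4 12 7 11 4 → min -11
Greatest of these is -11.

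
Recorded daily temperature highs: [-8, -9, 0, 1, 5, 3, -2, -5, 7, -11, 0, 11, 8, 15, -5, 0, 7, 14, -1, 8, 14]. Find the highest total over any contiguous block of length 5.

-8 -9 0 1 5 → sum -11
-9 0 1 5 3 → sum 0
0 1 5 3 -2 → sum 7
1 5 3 -2 -5 → sum 2
5 3 -2 -5 7 → sum 8
3 -2 -5 7 -11 → sum -8
-2 -5 7 -11 0 → sum -11
-5 7 -11 0 11 → sum 2
7 -11 0 11 8 → sum 15
-11 0 11 8 15 → sum 23
0 11 8 15 -5 → sum 29
11 8 15 -5 0 → sum 29
8 15 -5 0 7 → sum 25
15 -5 0 7 14 → sum 31
-5 0 7 14 -1 → sum 15
0 7 14 -1 8 → sum 28
7 14 -1 8 14 → sum 42
Highest of these is 42.

42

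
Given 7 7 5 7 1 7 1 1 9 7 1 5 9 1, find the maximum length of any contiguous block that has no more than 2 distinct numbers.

5

[7] 1 distinct, len 1
[7, 7] 1 distinct, len 2
[7, 7, 5] 2 distinct, len 3
[7, 7, 5, 7] 2 distinct, len 4
[7, 1] 2 distinct, len 2
[7, 1, 7] 2 distinct, len 3
[7, 1, 7, 1] 2 distinct, len 4
[7, 1, 7, 1, 1] 2 distinct, len 5
[1, 1, 9] 2 distinct, len 3
[9, 7] 2 distinct, len 2
[7, 1] 2 distinct, len 2
[1, 5] 2 distinct, len 2
[5, 9] 2 distinct, len 2
[9, 1] 2 distinct, len 2
Longest length with ≤2 distinct: 5.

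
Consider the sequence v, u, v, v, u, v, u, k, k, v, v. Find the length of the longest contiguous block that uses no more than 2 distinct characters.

7

[v] 1 distinct, len 1
[v, u] 2 distinct, len 2
[v, u, v] 2 distinct, len 3
[v, u, v, v] 2 distinct, len 4
[v, u, v, v, u] 2 distinct, len 5
[v, u, v, v, u, v] 2 distinct, len 6
[v, u, v, v, u, v, u] 2 distinct, len 7
[u, k] 2 distinct, len 2
[u, k, k] 2 distinct, len 3
[k, k, v] 2 distinct, len 3
[k, k, v, v] 2 distinct, len 4
Longest length with ≤2 distinct: 7.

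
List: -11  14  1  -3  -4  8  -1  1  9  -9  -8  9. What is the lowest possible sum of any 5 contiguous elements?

-8

(-11, 14, 1, -3, -4) → sum -3
(14, 1, -3, -4, 8) → sum 16
(1, -3, -4, 8, -1) → sum 1
(-3, -4, 8, -1, 1) → sum 1
(-4, 8, -1, 1, 9) → sum 13
(8, -1, 1, 9, -9) → sum 8
(-1, 1, 9, -9, -8) → sum -8
(1, 9, -9, -8, 9) → sum 2
Lowest of these is -8.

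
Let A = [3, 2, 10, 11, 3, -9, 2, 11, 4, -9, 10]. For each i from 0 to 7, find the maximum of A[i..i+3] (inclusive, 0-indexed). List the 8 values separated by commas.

11, 11, 11, 11, 11, 11, 11, 11

(3, 2, 10, 11) → max 11
(2, 10, 11, 3) → max 11
(10, 11, 3, -9) → max 11
(11, 3, -9, 2) → max 11
(3, -9, 2, 11) → max 11
(-9, 2, 11, 4) → max 11
(2, 11, 4, -9) → max 11
(11, 4, -9, 10) → max 11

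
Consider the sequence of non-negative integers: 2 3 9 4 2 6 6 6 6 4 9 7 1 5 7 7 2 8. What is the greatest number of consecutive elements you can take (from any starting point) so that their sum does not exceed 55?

→ 2: sum 2, len 1
→ 3: sum 5, len 2
→ 9: sum 14, len 3
→ 4: sum 18, len 4
→ 2: sum 20, len 5
→ 6: sum 26, len 6
→ 6: sum 32, len 7
→ 6: sum 38, len 8
→ 6: sum 44, len 9
→ 4: sum 48, len 10
→ 9 (dropped 2): sum 55, len 10
→ 7 (dropped 3, 9): sum 50, len 9
→ 1: sum 51, len 10
→ 5 (dropped 4): sum 52, len 10
→ 7 (dropped 2, 6): sum 51, len 9
→ 7 (dropped 6): sum 52, len 9
→ 2: sum 54, len 10
→ 8 (dropped 6, 6): sum 50, len 9
Longest length seen: 10.

10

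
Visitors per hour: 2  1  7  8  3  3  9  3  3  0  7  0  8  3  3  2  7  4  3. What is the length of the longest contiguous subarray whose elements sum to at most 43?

12

→ 2: sum 2, len 1
→ 1: sum 3, len 2
→ 7: sum 10, len 3
→ 8: sum 18, len 4
→ 3: sum 21, len 5
→ 3: sum 24, len 6
→ 9: sum 33, len 7
→ 3: sum 36, len 8
→ 3: sum 39, len 9
→ 0: sum 39, len 10
→ 7 (dropped 2, 1): sum 43, len 9
→ 0: sum 43, len 10
→ 8 (dropped 7, 8): sum 36, len 9
→ 3: sum 39, len 10
→ 3: sum 42, len 11
→ 2 (dropped 3): sum 41, len 11
→ 7 (dropped 3, 9): sum 36, len 10
→ 4: sum 40, len 11
→ 3: sum 43, len 12
Longest length seen: 12.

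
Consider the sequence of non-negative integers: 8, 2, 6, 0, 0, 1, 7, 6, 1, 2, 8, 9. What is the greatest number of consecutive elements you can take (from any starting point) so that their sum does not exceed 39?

10

[8] sum 8 len 1
[8, 2] sum 10 len 2
[8, 2, 6] sum 16 len 3
[8, 2, 6, 0] sum 16 len 4
[8, 2, 6, 0, 0] sum 16 len 5
[8, 2, 6, 0, 0, 1] sum 17 len 6
[8, 2, 6, 0, 0, 1, 7] sum 24 len 7
[8, 2, 6, 0, 0, 1, 7, 6] sum 30 len 8
[8, 2, 6, 0, 0, 1, 7, 6, 1] sum 31 len 9
[8, 2, 6, 0, 0, 1, 7, 6, 1, 2] sum 33 len 10
[2, 6, 0, 0, 1, 7, 6, 1, 2, 8] sum 33 len 10
[0, 0, 1, 7, 6, 1, 2, 8, 9] sum 34 len 9
Longest length seen: 10.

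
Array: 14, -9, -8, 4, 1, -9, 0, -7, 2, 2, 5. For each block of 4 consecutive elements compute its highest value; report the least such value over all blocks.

1

14 -9 -8 4 → max 14
-9 -8 4 1 → max 4
-8 4 1 -9 → max 4
4 1 -9 0 → max 4
1 -9 0 -7 → max 1
-9 0 -7 2 → max 2
0 -7 2 2 → max 2
-7 2 2 5 → max 5
Least of these is 1.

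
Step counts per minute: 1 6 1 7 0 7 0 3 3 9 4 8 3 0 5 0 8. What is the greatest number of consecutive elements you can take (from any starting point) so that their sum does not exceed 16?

5

add 1: [1] sum 1, len 1
add 6: [1, 6] sum 7, len 2
add 1: [1, 6, 1] sum 8, len 3
add 7: [1, 6, 1, 7] sum 15, len 4
add 0: [1, 6, 1, 7, 0] sum 15, len 5
add 7: [1, 7, 0, 7] sum 15, len 4
add 0: [1, 7, 0, 7, 0] sum 15, len 5
add 3: [0, 7, 0, 3] sum 10, len 4
add 3: [0, 7, 0, 3, 3] sum 13, len 5
add 9: [0, 3, 3, 9] sum 15, len 4
add 4: [3, 9, 4] sum 16, len 3
add 8: [4, 8] sum 12, len 2
add 3: [4, 8, 3] sum 15, len 3
add 0: [4, 8, 3, 0] sum 15, len 4
add 5: [8, 3, 0, 5] sum 16, len 4
add 0: [8, 3, 0, 5, 0] sum 16, len 5
add 8: [3, 0, 5, 0, 8] sum 16, len 5
Longest length seen: 5.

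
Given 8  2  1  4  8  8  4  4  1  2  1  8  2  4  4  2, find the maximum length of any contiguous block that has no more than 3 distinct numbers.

add 8: window [8] (1 distinct), len 1
add 2: window [8, 2] (2 distinct), len 2
add 1: window [8, 2, 1] (3 distinct), len 3
add 4: window [2, 1, 4] (3 distinct), len 3
add 8: window [1, 4, 8] (3 distinct), len 3
add 8: window [1, 4, 8, 8] (3 distinct), len 4
add 4: window [1, 4, 8, 8, 4] (3 distinct), len 5
add 4: window [1, 4, 8, 8, 4, 4] (3 distinct), len 6
add 1: window [1, 4, 8, 8, 4, 4, 1] (3 distinct), len 7
add 2: window [4, 4, 1, 2] (3 distinct), len 4
add 1: window [4, 4, 1, 2, 1] (3 distinct), len 5
add 8: window [1, 2, 1, 8] (3 distinct), len 4
add 2: window [1, 2, 1, 8, 2] (3 distinct), len 5
add 4: window [8, 2, 4] (3 distinct), len 3
add 4: window [8, 2, 4, 4] (3 distinct), len 4
add 2: window [8, 2, 4, 4, 2] (3 distinct), len 5
Longest length with ≤3 distinct: 7.

7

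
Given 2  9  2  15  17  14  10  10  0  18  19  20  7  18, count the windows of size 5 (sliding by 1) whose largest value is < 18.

2 9 2 15 17 → max 17  < 18 ✓
9 2 15 17 14 → max 17  < 18 ✓
2 15 17 14 10 → max 17  < 18 ✓
15 17 14 10 10 → max 17  < 18 ✓
17 14 10 10 0 → max 17  < 18 ✓
14 10 10 0 18 → max 18
10 10 0 18 19 → max 19
10 0 18 19 20 → max 20
0 18 19 20 7 → max 20
18 19 20 7 18 → max 20
5 windows satisfy the condition.

5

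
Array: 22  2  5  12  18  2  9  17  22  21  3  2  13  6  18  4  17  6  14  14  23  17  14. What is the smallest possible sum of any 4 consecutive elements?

24

22 2 5 12 → sum 41
2 5 12 18 → sum 37
5 12 18 2 → sum 37
12 18 2 9 → sum 41
18 2 9 17 → sum 46
2 9 17 22 → sum 50
9 17 22 21 → sum 69
17 22 21 3 → sum 63
22 21 3 2 → sum 48
21 3 2 13 → sum 39
3 2 13 6 → sum 24
2 13 6 18 → sum 39
13 6 18 4 → sum 41
6 18 4 17 → sum 45
18 4 17 6 → sum 45
4 17 6 14 → sum 41
17 6 14 14 → sum 51
6 14 14 23 → sum 57
14 14 23 17 → sum 68
14 23 17 14 → sum 68
Smallest of these is 24.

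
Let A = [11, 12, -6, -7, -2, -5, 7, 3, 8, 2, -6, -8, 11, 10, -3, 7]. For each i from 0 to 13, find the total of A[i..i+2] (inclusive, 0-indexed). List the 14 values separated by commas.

11 12 -6 → sum 17
12 -6 -7 → sum -1
-6 -7 -2 → sum -15
-7 -2 -5 → sum -14
-2 -5 7 → sum 0
-5 7 3 → sum 5
7 3 8 → sum 18
3 8 2 → sum 13
8 2 -6 → sum 4
2 -6 -8 → sum -12
-6 -8 11 → sum -3
-8 11 10 → sum 13
11 10 -3 → sum 18
10 -3 7 → sum 14

17, -1, -15, -14, 0, 5, 18, 13, 4, -12, -3, 13, 18, 14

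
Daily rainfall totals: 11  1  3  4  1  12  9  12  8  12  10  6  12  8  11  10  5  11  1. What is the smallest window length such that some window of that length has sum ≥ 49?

add 11: running sum 11 < 49
add 1: running sum 12 < 49
add 3: running sum 15 < 49
add 4: running sum 19 < 49
add 1: running sum 20 < 49
add 12: running sum 32 < 49
add 9: running sum 41 < 49
add 12: shortest ending here [11, 1, 3, 4, 1, 12, 9, 12] sum 53, len 8
add 8: shortest ending here [3, 4, 1, 12, 9, 12, 8] sum 49, len 7
add 12: shortest ending here [12, 9, 12, 8, 12] sum 53, len 5
add 10: shortest ending here [9, 12, 8, 12, 10] sum 51, len 5
add 6: shortest ending here [9, 12, 8, 12, 10, 6] sum 57, len 6
add 12: shortest ending here [12, 8, 12, 10, 6, 12] sum 60, len 6
add 8: shortest ending here [8, 12, 10, 6, 12, 8] sum 56, len 6
add 11: shortest ending here [12, 10, 6, 12, 8, 11] sum 59, len 6
add 10: shortest ending here [10, 6, 12, 8, 11, 10] sum 57, len 6
add 5: shortest ending here [6, 12, 8, 11, 10, 5] sum 52, len 6
add 11: shortest ending here [12, 8, 11, 10, 5, 11] sum 57, len 6
add 1: shortest ending here [12, 8, 11, 10, 5, 11, 1] sum 58, len 7
Shortest qualifying length: 5.

5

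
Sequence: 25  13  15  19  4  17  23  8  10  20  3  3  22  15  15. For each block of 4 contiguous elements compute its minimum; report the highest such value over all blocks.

13

Window mins for each of the 12 positions:
[25, 13, 15, 19] → min 13
[13, 15, 19, 4] → min 4
[15, 19, 4, 17] → min 4
[19, 4, 17, 23] → min 4
[4, 17, 23, 8] → min 4
[17, 23, 8, 10] → min 8
[23, 8, 10, 20] → min 8
[8, 10, 20, 3] → min 3
[10, 20, 3, 3] → min 3
[20, 3, 3, 22] → min 3
[3, 3, 22, 15] → min 3
[3, 22, 15, 15] → min 3
Highest of these is 13.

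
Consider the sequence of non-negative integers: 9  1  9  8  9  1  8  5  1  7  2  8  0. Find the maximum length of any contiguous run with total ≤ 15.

4

Extend to the right; shrink from the left whenever the sum exceeds 15:
[9] sum 9 len 1
[9, 1] sum 10 len 2
[1, 9] sum 10 len 2
[8] sum 8 len 1
[9] sum 9 len 1
[9, 1] sum 10 len 2
[1, 8] sum 9 len 2
[1, 8, 5] sum 14 len 3
[1, 8, 5, 1] sum 15 len 4
[5, 1, 7] sum 13 len 3
[5, 1, 7, 2] sum 15 len 4
[2, 8] sum 10 len 2
[2, 8, 0] sum 10 len 3
Longest length seen: 4.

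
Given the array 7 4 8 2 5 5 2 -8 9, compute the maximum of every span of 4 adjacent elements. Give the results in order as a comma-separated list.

(7, 4, 8, 2) → max 8
(4, 8, 2, 5) → max 8
(8, 2, 5, 5) → max 8
(2, 5, 5, 2) → max 5
(5, 5, 2, -8) → max 5
(5, 2, -8, 9) → max 9

8, 8, 8, 5, 5, 9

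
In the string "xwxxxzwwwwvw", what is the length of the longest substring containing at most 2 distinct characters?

6

Extend right; when distinct count exceeds 2, shrink from the left:
[x] 1 distinct, len 1
[x, w] 2 distinct, len 2
[x, w, x] 2 distinct, len 3
[x, w, x, x] 2 distinct, len 4
[x, w, x, x, x] 2 distinct, len 5
[x, x, x, z] 2 distinct, len 4
[z, w] 2 distinct, len 2
[z, w, w] 2 distinct, len 3
[z, w, w, w] 2 distinct, len 4
[z, w, w, w, w] 2 distinct, len 5
[w, w, w, w, v] 2 distinct, len 5
[w, w, w, w, v, w] 2 distinct, len 6
Longest length with ≤2 distinct: 6.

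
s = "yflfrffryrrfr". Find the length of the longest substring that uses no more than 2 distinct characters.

5

[y] 1 distinct, len 1
[y, f] 2 distinct, len 2
[f, l] 2 distinct, len 2
[f, l, f] 2 distinct, len 3
[f, r] 2 distinct, len 2
[f, r, f] 2 distinct, len 3
[f, r, f, f] 2 distinct, len 4
[f, r, f, f, r] 2 distinct, len 5
[r, y] 2 distinct, len 2
[r, y, r] 2 distinct, len 3
[r, y, r, r] 2 distinct, len 4
[r, r, f] 2 distinct, len 3
[r, r, f, r] 2 distinct, len 4
Longest length with ≤2 distinct: 5.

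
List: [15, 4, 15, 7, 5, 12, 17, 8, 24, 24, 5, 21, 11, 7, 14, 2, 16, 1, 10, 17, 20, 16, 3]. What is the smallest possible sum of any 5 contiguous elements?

40

15 4 15 7 5 → sum 46
4 15 7 5 12 → sum 43
15 7 5 12 17 → sum 56
7 5 12 17 8 → sum 49
5 12 17 8 24 → sum 66
12 17 8 24 24 → sum 85
17 8 24 24 5 → sum 78
8 24 24 5 21 → sum 82
24 24 5 21 11 → sum 85
24 5 21 11 7 → sum 68
5 21 11 7 14 → sum 58
21 11 7 14 2 → sum 55
11 7 14 2 16 → sum 50
7 14 2 16 1 → sum 40
14 2 16 1 10 → sum 43
2 16 1 10 17 → sum 46
16 1 10 17 20 → sum 64
1 10 17 20 16 → sum 64
10 17 20 16 3 → sum 66
Smallest of these is 40.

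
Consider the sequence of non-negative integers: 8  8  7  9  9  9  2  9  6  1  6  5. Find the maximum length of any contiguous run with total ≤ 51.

8

[8] sum 8 len 1
[8, 8] sum 16 len 2
[8, 8, 7] sum 23 len 3
[8, 8, 7, 9] sum 32 len 4
[8, 8, 7, 9, 9] sum 41 len 5
[8, 8, 7, 9, 9, 9] sum 50 len 6
[8, 7, 9, 9, 9, 2] sum 44 len 6
[7, 9, 9, 9, 2, 9] sum 45 len 6
[7, 9, 9, 9, 2, 9, 6] sum 51 len 7
[9, 9, 9, 2, 9, 6, 1] sum 45 len 7
[9, 9, 9, 2, 9, 6, 1, 6] sum 51 len 8
[9, 9, 2, 9, 6, 1, 6, 5] sum 47 len 8
Longest length seen: 8.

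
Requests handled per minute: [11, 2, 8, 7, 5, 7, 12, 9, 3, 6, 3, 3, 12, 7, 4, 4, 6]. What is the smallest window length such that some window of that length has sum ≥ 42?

6

add 11: running sum 11 < 42
add 2: running sum 13 < 42
add 8: running sum 21 < 42
add 7: running sum 28 < 42
add 5: running sum 33 < 42
add 7: running sum 40 < 42
end 6: [11, 2, 8, 7, 5, 7, 12] sum 52, len 7
end 7: [8, 7, 5, 7, 12, 9] sum 48, len 6
end 8: [7, 5, 7, 12, 9, 3] sum 43, len 6
end 9: [5, 7, 12, 9, 3, 6] sum 42, len 6
end 10: [5, 7, 12, 9, 3, 6, 3] sum 45, len 7
end 11: [7, 12, 9, 3, 6, 3, 3] sum 43, len 7
end 12: [12, 9, 3, 6, 3, 3, 12] sum 48, len 7
end 13: [9, 3, 6, 3, 3, 12, 7] sum 43, len 7
end 14: [9, 3, 6, 3, 3, 12, 7, 4] sum 47, len 8
end 15: [3, 6, 3, 3, 12, 7, 4, 4] sum 42, len 8
end 16: [6, 3, 3, 12, 7, 4, 4, 6] sum 45, len 8
Shortest qualifying length: 6.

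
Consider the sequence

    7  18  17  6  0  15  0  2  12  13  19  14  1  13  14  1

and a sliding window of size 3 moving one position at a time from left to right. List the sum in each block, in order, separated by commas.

42, 41, 23, 21, 15, 17, 14, 27, 44, 46, 34, 28, 28, 28

[7, 18, 17] → sum 42
[18, 17, 6] → sum 41
[17, 6, 0] → sum 23
[6, 0, 15] → sum 21
[0, 15, 0] → sum 15
[15, 0, 2] → sum 17
[0, 2, 12] → sum 14
[2, 12, 13] → sum 27
[12, 13, 19] → sum 44
[13, 19, 14] → sum 46
[19, 14, 1] → sum 34
[14, 1, 13] → sum 28
[1, 13, 14] → sum 28
[13, 14, 1] → sum 28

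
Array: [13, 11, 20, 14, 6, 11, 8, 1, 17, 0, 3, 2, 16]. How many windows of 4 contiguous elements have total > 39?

[13, 11, 20, 14] → sum 58  > 39 ✓
[11, 20, 14, 6] → sum 51  > 39 ✓
[20, 14, 6, 11] → sum 51  > 39 ✓
[14, 6, 11, 8] → sum 39
[6, 11, 8, 1] → sum 26
[11, 8, 1, 17] → sum 37
[8, 1, 17, 0] → sum 26
[1, 17, 0, 3] → sum 21
[17, 0, 3, 2] → sum 22
[0, 3, 2, 16] → sum 21
3 windows satisfy the condition.

3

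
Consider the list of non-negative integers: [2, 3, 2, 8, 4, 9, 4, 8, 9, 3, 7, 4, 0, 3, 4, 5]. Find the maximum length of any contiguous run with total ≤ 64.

Extend to the right; shrink from the left whenever the sum exceeds 64:
add 2: [2] sum 2, len 1
add 3: [2, 3] sum 5, len 2
add 2: [2, 3, 2] sum 7, len 3
add 8: [2, 3, 2, 8] sum 15, len 4
add 4: [2, 3, 2, 8, 4] sum 19, len 5
add 9: [2, 3, 2, 8, 4, 9] sum 28, len 6
add 4: [2, 3, 2, 8, 4, 9, 4] sum 32, len 7
add 8: [2, 3, 2, 8, 4, 9, 4, 8] sum 40, len 8
add 9: [2, 3, 2, 8, 4, 9, 4, 8, 9] sum 49, len 9
add 3: [2, 3, 2, 8, 4, 9, 4, 8, 9, 3] sum 52, len 10
add 7: [2, 3, 2, 8, 4, 9, 4, 8, 9, 3, 7] sum 59, len 11
add 4: [2, 3, 2, 8, 4, 9, 4, 8, 9, 3, 7, 4] sum 63, len 12
add 0: [2, 3, 2, 8, 4, 9, 4, 8, 9, 3, 7, 4, 0] sum 63, len 13
add 3: [3, 2, 8, 4, 9, 4, 8, 9, 3, 7, 4, 0, 3] sum 64, len 13
add 4: [8, 4, 9, 4, 8, 9, 3, 7, 4, 0, 3, 4] sum 63, len 12
add 5: [4, 9, 4, 8, 9, 3, 7, 4, 0, 3, 4, 5] sum 60, len 12
Longest length seen: 13.

13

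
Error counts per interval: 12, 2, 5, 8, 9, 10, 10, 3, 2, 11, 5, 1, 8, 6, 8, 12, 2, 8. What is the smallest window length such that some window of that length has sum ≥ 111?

add 12: running sum 12 < 111
add 2: running sum 14 < 111
add 5: running sum 19 < 111
add 8: running sum 27 < 111
add 9: running sum 36 < 111
add 10: running sum 46 < 111
add 10: running sum 56 < 111
add 3: running sum 59 < 111
add 2: running sum 61 < 111
add 11: running sum 72 < 111
add 5: running sum 77 < 111
add 1: running sum 78 < 111
add 8: running sum 86 < 111
add 6: running sum 92 < 111
add 8: running sum 100 < 111
end 15: [12, 2, 5, 8, 9, 10, 10, 3, 2, 11, 5, 1, 8, 6, 8, 12] sum 112, len 16
end 16: [12, 2, 5, 8, 9, 10, 10, 3, 2, 11, 5, 1, 8, 6, 8, 12, 2] sum 114, len 17
end 17: [12, 2, 5, 8, 9, 10, 10, 3, 2, 11, 5, 1, 8, 6, 8, 12, 2, 8] sum 122, len 18
Shortest qualifying length: 16.

16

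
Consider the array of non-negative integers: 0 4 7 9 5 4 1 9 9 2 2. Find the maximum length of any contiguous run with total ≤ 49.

→ 0: sum 0, len 1
→ 4: sum 4, len 2
→ 7: sum 11, len 3
→ 9: sum 20, len 4
→ 5: sum 25, len 5
→ 4: sum 29, len 6
→ 1: sum 30, len 7
→ 9: sum 39, len 8
→ 9: sum 48, len 9
→ 2 (dropped 0, 4): sum 46, len 8
→ 2: sum 48, len 9
Longest length seen: 9.

9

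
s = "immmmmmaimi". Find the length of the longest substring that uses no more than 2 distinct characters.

7

Extend right; when distinct count exceeds 2, shrink from the left:
[i] 1 distinct, len 1
[i, m] 2 distinct, len 2
[i, m, m] 2 distinct, len 3
[i, m, m, m] 2 distinct, len 4
[i, m, m, m, m] 2 distinct, len 5
[i, m, m, m, m, m] 2 distinct, len 6
[i, m, m, m, m, m, m] 2 distinct, len 7
[m, m, m, m, m, m, a] 2 distinct, len 7
[a, i] 2 distinct, len 2
[i, m] 2 distinct, len 2
[i, m, i] 2 distinct, len 3
Longest length with ≤2 distinct: 7.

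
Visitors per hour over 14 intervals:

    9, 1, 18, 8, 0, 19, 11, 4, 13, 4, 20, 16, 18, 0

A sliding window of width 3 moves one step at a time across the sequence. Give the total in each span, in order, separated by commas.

28, 27, 26, 27, 30, 34, 28, 21, 37, 40, 54, 34

9 1 18 → sum 28
1 18 8 → sum 27
18 8 0 → sum 26
8 0 19 → sum 27
0 19 11 → sum 30
19 11 4 → sum 34
11 4 13 → sum 28
4 13 4 → sum 21
13 4 20 → sum 37
4 20 16 → sum 40
20 16 18 → sum 54
16 18 0 → sum 34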